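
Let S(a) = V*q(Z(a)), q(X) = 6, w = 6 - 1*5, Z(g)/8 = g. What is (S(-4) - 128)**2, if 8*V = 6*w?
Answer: 61009/4 ≈ 15252.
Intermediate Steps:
Z(g) = 8*g
w = 1 (w = 6 - 5 = 1)
V = 3/4 (V = (6*1)/8 = (1/8)*6 = 3/4 ≈ 0.75000)
S(a) = 9/2 (S(a) = (3/4)*6 = 9/2)
(S(-4) - 128)**2 = (9/2 - 128)**2 = (-247/2)**2 = 61009/4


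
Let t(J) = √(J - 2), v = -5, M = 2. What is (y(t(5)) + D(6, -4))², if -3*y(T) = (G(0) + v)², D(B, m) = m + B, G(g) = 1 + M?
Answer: 4/9 ≈ 0.44444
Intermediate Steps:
G(g) = 3 (G(g) = 1 + 2 = 3)
t(J) = √(-2 + J)
D(B, m) = B + m
y(T) = -4/3 (y(T) = -(3 - 5)²/3 = -⅓*(-2)² = -⅓*4 = -4/3)
(y(t(5)) + D(6, -4))² = (-4/3 + (6 - 4))² = (-4/3 + 2)² = (⅔)² = 4/9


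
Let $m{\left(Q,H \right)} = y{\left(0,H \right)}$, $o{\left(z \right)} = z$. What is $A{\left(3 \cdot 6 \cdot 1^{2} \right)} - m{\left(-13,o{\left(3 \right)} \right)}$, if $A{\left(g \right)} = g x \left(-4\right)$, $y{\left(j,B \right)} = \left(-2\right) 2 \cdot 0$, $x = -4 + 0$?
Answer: $288$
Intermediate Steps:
$x = -4$
$y{\left(j,B \right)} = 0$ ($y{\left(j,B \right)} = \left(-4\right) 0 = 0$)
$m{\left(Q,H \right)} = 0$
$A{\left(g \right)} = 16 g$ ($A{\left(g \right)} = g \left(-4\right) \left(-4\right) = - 4 g \left(-4\right) = 16 g$)
$A{\left(3 \cdot 6 \cdot 1^{2} \right)} - m{\left(-13,o{\left(3 \right)} \right)} = 16 \cdot 3 \cdot 6 \cdot 1^{2} - 0 = 16 \cdot 18 \cdot 1 + 0 = 16 \cdot 18 + 0 = 288 + 0 = 288$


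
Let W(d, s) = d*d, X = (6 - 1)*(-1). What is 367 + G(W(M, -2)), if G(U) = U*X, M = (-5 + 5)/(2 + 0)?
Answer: 367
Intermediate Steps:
X = -5 (X = 5*(-1) = -5)
M = 0 (M = 0/2 = 0*(½) = 0)
W(d, s) = d²
G(U) = -5*U (G(U) = U*(-5) = -5*U)
367 + G(W(M, -2)) = 367 - 5*0² = 367 - 5*0 = 367 + 0 = 367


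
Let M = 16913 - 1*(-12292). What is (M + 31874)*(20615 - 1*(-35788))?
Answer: 3445038837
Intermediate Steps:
M = 29205 (M = 16913 + 12292 = 29205)
(M + 31874)*(20615 - 1*(-35788)) = (29205 + 31874)*(20615 - 1*(-35788)) = 61079*(20615 + 35788) = 61079*56403 = 3445038837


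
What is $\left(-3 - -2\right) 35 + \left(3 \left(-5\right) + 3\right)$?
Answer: $-47$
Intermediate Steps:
$\left(-3 - -2\right) 35 + \left(3 \left(-5\right) + 3\right) = \left(-3 + 2\right) 35 + \left(-15 + 3\right) = \left(-1\right) 35 - 12 = -35 - 12 = -47$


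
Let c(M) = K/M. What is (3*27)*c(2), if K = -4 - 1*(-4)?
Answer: 0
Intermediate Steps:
K = 0 (K = -4 + 4 = 0)
c(M) = 0 (c(M) = 0/M = 0)
(3*27)*c(2) = (3*27)*0 = 81*0 = 0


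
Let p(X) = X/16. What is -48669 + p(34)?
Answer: -389335/8 ≈ -48667.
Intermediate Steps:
p(X) = X/16 (p(X) = X*(1/16) = X/16)
-48669 + p(34) = -48669 + (1/16)*34 = -48669 + 17/8 = -389335/8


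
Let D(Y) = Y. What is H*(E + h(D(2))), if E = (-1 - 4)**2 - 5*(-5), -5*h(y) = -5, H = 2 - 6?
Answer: -204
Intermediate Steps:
H = -4
h(y) = 1 (h(y) = -1/5*(-5) = 1)
E = 50 (E = (-5)**2 + 25 = 25 + 25 = 50)
H*(E + h(D(2))) = -4*(50 + 1) = -4*51 = -204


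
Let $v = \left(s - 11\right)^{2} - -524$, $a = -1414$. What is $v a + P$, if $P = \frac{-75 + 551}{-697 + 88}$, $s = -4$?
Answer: $- \frac{92140550}{87} \approx -1.0591 \cdot 10^{6}$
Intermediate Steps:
$P = - \frac{68}{87}$ ($P = \frac{476}{-609} = 476 \left(- \frac{1}{609}\right) = - \frac{68}{87} \approx -0.78161$)
$v = 749$ ($v = \left(-4 - 11\right)^{2} - -524 = \left(-15\right)^{2} + 524 = 225 + 524 = 749$)
$v a + P = 749 \left(-1414\right) - \frac{68}{87} = -1059086 - \frac{68}{87} = - \frac{92140550}{87}$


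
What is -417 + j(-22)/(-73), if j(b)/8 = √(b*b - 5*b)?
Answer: -417 - 24*√66/73 ≈ -419.67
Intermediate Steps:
j(b) = 8*√(b² - 5*b) (j(b) = 8*√(b*b - 5*b) = 8*√(b² - 5*b))
-417 + j(-22)/(-73) = -417 + (8*√(-22*(-5 - 22)))/(-73) = -417 + (8*√(-22*(-27)))*(-1/73) = -417 + (8*√594)*(-1/73) = -417 + (8*(3*√66))*(-1/73) = -417 + (24*√66)*(-1/73) = -417 - 24*√66/73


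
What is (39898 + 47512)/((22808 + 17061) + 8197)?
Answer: 43705/24033 ≈ 1.8185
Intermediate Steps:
(39898 + 47512)/((22808 + 17061) + 8197) = 87410/(39869 + 8197) = 87410/48066 = 87410*(1/48066) = 43705/24033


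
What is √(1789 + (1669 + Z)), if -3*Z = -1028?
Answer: √34206/3 ≈ 61.650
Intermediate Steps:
Z = 1028/3 (Z = -⅓*(-1028) = 1028/3 ≈ 342.67)
√(1789 + (1669 + Z)) = √(1789 + (1669 + 1028/3)) = √(1789 + 6035/3) = √(11402/3) = √34206/3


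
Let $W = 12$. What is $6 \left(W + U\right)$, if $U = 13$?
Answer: $150$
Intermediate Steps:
$6 \left(W + U\right) = 6 \left(12 + 13\right) = 6 \cdot 25 = 150$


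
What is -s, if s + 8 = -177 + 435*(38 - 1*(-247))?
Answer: -123790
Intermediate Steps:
s = 123790 (s = -8 + (-177 + 435*(38 - 1*(-247))) = -8 + (-177 + 435*(38 + 247)) = -8 + (-177 + 435*285) = -8 + (-177 + 123975) = -8 + 123798 = 123790)
-s = -1*123790 = -123790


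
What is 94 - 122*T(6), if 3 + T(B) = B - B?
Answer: 460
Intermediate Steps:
T(B) = -3 (T(B) = -3 + (B - B) = -3 + 0 = -3)
94 - 122*T(6) = 94 - 122*(-3) = 94 + 366 = 460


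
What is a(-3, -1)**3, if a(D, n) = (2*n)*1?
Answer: -8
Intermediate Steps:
a(D, n) = 2*n
a(-3, -1)**3 = (2*(-1))**3 = (-2)**3 = -8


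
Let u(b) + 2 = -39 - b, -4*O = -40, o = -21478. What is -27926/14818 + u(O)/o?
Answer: -299519455/159130502 ≈ -1.8822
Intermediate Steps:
O = 10 (O = -¼*(-40) = 10)
u(b) = -41 - b (u(b) = -2 + (-39 - b) = -41 - b)
-27926/14818 + u(O)/o = -27926/14818 + (-41 - 1*10)/(-21478) = -27926*1/14818 + (-41 - 10)*(-1/21478) = -13963/7409 - 51*(-1/21478) = -13963/7409 + 51/21478 = -299519455/159130502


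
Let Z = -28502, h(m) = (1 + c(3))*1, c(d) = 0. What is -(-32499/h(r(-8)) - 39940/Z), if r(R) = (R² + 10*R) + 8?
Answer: 463123279/14251 ≈ 32498.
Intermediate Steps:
r(R) = 8 + R² + 10*R
h(m) = 1 (h(m) = (1 + 0)*1 = 1*1 = 1)
-(-32499/h(r(-8)) - 39940/Z) = -(-32499/1 - 39940/(-28502)) = -(-32499*1 - 39940*(-1/28502)) = -(-32499 + 19970/14251) = -1*(-463123279/14251) = 463123279/14251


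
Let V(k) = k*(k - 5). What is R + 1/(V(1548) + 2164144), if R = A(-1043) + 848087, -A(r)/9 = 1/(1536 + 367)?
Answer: 7347658928668719/8663803324 ≈ 8.4809e+5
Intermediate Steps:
V(k) = k*(-5 + k)
A(r) = -9/1903 (A(r) = -9/(1536 + 367) = -9/1903)
R = 1613909552/1903 (R = -9/1903 + 848087 = 1613909552/1903 ≈ 8.4809e+5)
R + 1/(V(1548) + 2164144) = 1613909552/1903 + 1/(1548*(-5 + 1548) + 2164144) = 1613909552/1903 + 1/(1548*1543 + 2164144) = 1613909552/1903 + 1/(2388564 + 2164144) = 1613909552/1903 + 1/4552708 = 7347658928668719/8663803324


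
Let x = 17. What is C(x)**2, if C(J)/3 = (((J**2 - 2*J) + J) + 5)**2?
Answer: 52986054969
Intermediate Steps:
C(J) = 3*(5 + J**2 - J)**2 (C(J) = 3*(((J**2 - 2*J) + J) + 5)**2 = 3*((J**2 - J) + 5)**2 = 3*(5 + J**2 - J)**2)
C(x)**2 = (3*(5 + 17**2 - 1*17)**2)**2 = (3*(5 + 289 - 17)**2)**2 = (3*277**2)**2 = (3*76729)**2 = 230187**2 = 52986054969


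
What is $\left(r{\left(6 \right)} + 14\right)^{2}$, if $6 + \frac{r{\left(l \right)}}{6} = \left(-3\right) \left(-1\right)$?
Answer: $16$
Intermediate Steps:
$r{\left(l \right)} = -18$ ($r{\left(l \right)} = -36 + 6 \left(\left(-3\right) \left(-1\right)\right) = -36 + 6 \cdot 3 = -36 + 18 = -18$)
$\left(r{\left(6 \right)} + 14\right)^{2} = \left(-18 + 14\right)^{2} = \left(-4\right)^{2} = 16$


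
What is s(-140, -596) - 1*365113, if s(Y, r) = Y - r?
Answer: -364657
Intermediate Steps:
s(-140, -596) - 1*365113 = (-140 - 1*(-596)) - 1*365113 = (-140 + 596) - 365113 = 456 - 365113 = -364657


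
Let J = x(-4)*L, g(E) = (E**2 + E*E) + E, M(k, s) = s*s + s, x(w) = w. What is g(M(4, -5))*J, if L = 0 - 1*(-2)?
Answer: -6560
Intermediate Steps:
L = 2 (L = 0 + 2 = 2)
M(k, s) = s + s**2 (M(k, s) = s**2 + s = s + s**2)
g(E) = E + 2*E**2 (g(E) = (E**2 + E**2) + E = 2*E**2 + E = E + 2*E**2)
J = -8 (J = -4*2 = -8)
g(M(4, -5))*J = ((-5*(1 - 5))*(1 + 2*(-5*(1 - 5))))*(-8) = ((-5*(-4))*(1 + 2*(-5*(-4))))*(-8) = (20*(1 + 2*20))*(-8) = (20*(1 + 40))*(-8) = (20*41)*(-8) = 820*(-8) = -6560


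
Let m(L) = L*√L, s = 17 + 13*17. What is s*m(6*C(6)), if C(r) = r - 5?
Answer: 1428*√6 ≈ 3497.9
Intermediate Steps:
C(r) = -5 + r
s = 238 (s = 17 + 221 = 238)
m(L) = L^(3/2)
s*m(6*C(6)) = 238*(6*(-5 + 6))^(3/2) = 238*(6*1)^(3/2) = 238*6^(3/2) = 238*(6*√6) = 1428*√6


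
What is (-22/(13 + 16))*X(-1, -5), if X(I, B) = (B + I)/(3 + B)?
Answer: -66/29 ≈ -2.2759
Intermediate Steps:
X(I, B) = (B + I)/(3 + B)
(-22/(13 + 16))*X(-1, -5) = (-22/(13 + 16))*((-5 - 1)/(3 - 5)) = (-22/29)*(-6/(-2)) = (-22*1/29)*(-1/2*(-6)) = -22/29*3 = -66/29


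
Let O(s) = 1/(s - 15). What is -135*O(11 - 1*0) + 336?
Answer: 1479/4 ≈ 369.75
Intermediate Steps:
O(s) = 1/(-15 + s)
-135*O(11 - 1*0) + 336 = -135/(-15 + (11 - 1*0)) + 336 = -135/(-15 + (11 + 0)) + 336 = -135/(-15 + 11) + 336 = -135/(-4) + 336 = -135*(-¼) + 336 = 135/4 + 336 = 1479/4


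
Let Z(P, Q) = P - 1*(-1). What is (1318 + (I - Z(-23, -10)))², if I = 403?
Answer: 3038049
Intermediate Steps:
Z(P, Q) = 1 + P (Z(P, Q) = P + 1 = 1 + P)
(1318 + (I - Z(-23, -10)))² = (1318 + (403 - (1 - 23)))² = (1318 + (403 - 1*(-22)))² = (1318 + (403 + 22))² = (1318 + 425)² = 1743² = 3038049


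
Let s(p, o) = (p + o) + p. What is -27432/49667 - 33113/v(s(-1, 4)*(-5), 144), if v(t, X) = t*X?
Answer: 1605121291/71520480 ≈ 22.443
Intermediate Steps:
s(p, o) = o + 2*p (s(p, o) = (o + p) + p = o + 2*p)
v(t, X) = X*t
-27432/49667 - 33113/v(s(-1, 4)*(-5), 144) = -27432/49667 - 33113*(-1/(720*(4 + 2*(-1)))) = -27432*1/49667 - 33113*(-1/(720*(4 - 2))) = -27432/49667 - 33113/(144*(2*(-5))) = -27432/49667 - 33113/(144*(-10)) = -27432/49667 - 33113/(-1440) = -27432/49667 - 33113*(-1/1440) = -27432/49667 + 33113/1440 = 1605121291/71520480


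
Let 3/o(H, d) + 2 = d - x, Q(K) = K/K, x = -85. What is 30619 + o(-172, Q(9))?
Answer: 857333/28 ≈ 30619.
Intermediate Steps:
Q(K) = 1
o(H, d) = 3/(83 + d) (o(H, d) = 3/(-2 + (d - 1*(-85))) = 3/(-2 + (d + 85)) = 3/(-2 + (85 + d)) = 3/(83 + d))
30619 + o(-172, Q(9)) = 30619 + 3/(83 + 1) = 30619 + 3/84 = 30619 + 3*(1/84) = 30619 + 1/28 = 857333/28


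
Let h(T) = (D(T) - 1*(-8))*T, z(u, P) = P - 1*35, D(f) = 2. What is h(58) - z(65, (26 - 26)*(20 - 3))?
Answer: 615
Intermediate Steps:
z(u, P) = -35 + P (z(u, P) = P - 35 = -35 + P)
h(T) = 10*T (h(T) = (2 - 1*(-8))*T = (2 + 8)*T = 10*T)
h(58) - z(65, (26 - 26)*(20 - 3)) = 10*58 - (-35 + (26 - 26)*(20 - 3)) = 580 - (-35 + 0*17) = 580 - (-35 + 0) = 580 - 1*(-35) = 580 + 35 = 615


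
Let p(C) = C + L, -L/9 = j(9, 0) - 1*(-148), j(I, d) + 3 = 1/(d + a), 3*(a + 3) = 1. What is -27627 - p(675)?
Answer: -216003/8 ≈ -27000.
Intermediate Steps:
a = -8/3 (a = -3 + (⅓)*1 = -3 + ⅓ = -8/3 ≈ -2.6667)
j(I, d) = -3 + 1/(-8/3 + d) (j(I, d) = -3 + 1/(d - 8/3) = -3 + 1/(-8/3 + d))
L = -10413/8 (L = -9*(9*(3 - 1*0)/(-8 + 3*0) - 1*(-148)) = -9*(9*(3 + 0)/(-8 + 0) + 148) = -9*(9*3/(-8) + 148) = -9*(9*(-⅛)*3 + 148) = -9*(-27/8 + 148) = -9*1157/8 = -10413/8 ≈ -1301.6)
p(C) = -10413/8 + C (p(C) = C - 10413/8 = -10413/8 + C)
-27627 - p(675) = -27627 - (-10413/8 + 675) = -27627 - 1*(-5013/8) = -27627 + 5013/8 = -216003/8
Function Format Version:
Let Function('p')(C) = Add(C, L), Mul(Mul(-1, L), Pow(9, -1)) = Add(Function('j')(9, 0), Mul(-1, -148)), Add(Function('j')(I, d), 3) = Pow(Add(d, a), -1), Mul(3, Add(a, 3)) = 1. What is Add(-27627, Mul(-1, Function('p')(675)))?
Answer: Rational(-216003, 8) ≈ -27000.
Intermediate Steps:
a = Rational(-8, 3) (a = Add(-3, Mul(Rational(1, 3), 1)) = Add(-3, Rational(1, 3)) = Rational(-8, 3) ≈ -2.6667)
Function('j')(I, d) = Add(-3, Pow(Add(Rational(-8, 3), d), -1)) (Function('j')(I, d) = Add(-3, Pow(Add(d, Rational(-8, 3)), -1)) = Add(-3, Pow(Add(Rational(-8, 3), d), -1)))
L = Rational(-10413, 8) (L = Mul(-9, Add(Mul(9, Pow(Add(-8, Mul(3, 0)), -1), Add(3, Mul(-1, 0))), Mul(-1, -148))) = Mul(-9, Add(Mul(9, Pow(Add(-8, 0), -1), Add(3, 0)), 148)) = Mul(-9, Add(Mul(9, Pow(-8, -1), 3), 148)) = Mul(-9, Add(Mul(9, Rational(-1, 8), 3), 148)) = Mul(-9, Add(Rational(-27, 8), 148)) = Mul(-9, Rational(1157, 8)) = Rational(-10413, 8) ≈ -1301.6)
Function('p')(C) = Add(Rational(-10413, 8), C) (Function('p')(C) = Add(C, Rational(-10413, 8)) = Add(Rational(-10413, 8), C))
Add(-27627, Mul(-1, Function('p')(675))) = Add(-27627, Mul(-1, Add(Rational(-10413, 8), 675))) = Add(-27627, Mul(-1, Rational(-5013, 8))) = Add(-27627, Rational(5013, 8)) = Rational(-216003, 8)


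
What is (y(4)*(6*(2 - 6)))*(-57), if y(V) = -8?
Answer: -10944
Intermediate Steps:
(y(4)*(6*(2 - 6)))*(-57) = -48*(2 - 6)*(-57) = -48*(-4)*(-57) = -8*(-24)*(-57) = 192*(-57) = -10944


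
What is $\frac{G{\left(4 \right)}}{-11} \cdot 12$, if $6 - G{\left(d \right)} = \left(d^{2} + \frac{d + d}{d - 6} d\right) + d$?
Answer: $- \frac{24}{11} \approx -2.1818$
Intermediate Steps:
$G{\left(d \right)} = 6 - d - d^{2} - \frac{2 d^{2}}{-6 + d}$ ($G{\left(d \right)} = 6 - \left(\left(d^{2} + \frac{d + d}{d - 6} d\right) + d\right) = 6 - \left(\left(d^{2} + \frac{2 d}{-6 + d} d\right) + d\right) = 6 - \left(\left(d^{2} + \frac{2 d^{2}}{-6 + d}\right) + d\right) = 6 - \left(d + d^{2} + \frac{2 d^{2}}{-6 + d}\right) = 6 - d - d^{2} - \frac{2 d^{2}}{-6 + d}$)
$\frac{G{\left(4 \right)}}{-11} \cdot 12 = \frac{\frac{1}{-6 + 4} \left(-36 - 4^{3} + 3 \cdot 4^{2} + 12 \cdot 4\right)}{-11} \cdot 12 = \frac{-36 - 64 + 3 \cdot 16 + 48}{-2} \left(- \frac{1}{11}\right) 12 = - \frac{-36 - 64 + 48 + 48}{2} \left(- \frac{1}{11}\right) 12 = \left(- \frac{1}{2}\right) \left(-4\right) \left(- \frac{1}{11}\right) 12 = 2 \left(- \frac{1}{11}\right) 12 = \left(- \frac{2}{11}\right) 12 = - \frac{24}{11}$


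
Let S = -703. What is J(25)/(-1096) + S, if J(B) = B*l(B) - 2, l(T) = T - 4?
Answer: -771011/1096 ≈ -703.48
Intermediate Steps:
l(T) = -4 + T
J(B) = -2 + B*(-4 + B) (J(B) = B*(-4 + B) - 2 = -2 + B*(-4 + B))
J(25)/(-1096) + S = (-2 + 25*(-4 + 25))/(-1096) - 703 = -(-2 + 25*21)/1096 - 703 = -(-2 + 525)/1096 - 703 = -1/1096*523 - 703 = -523/1096 - 703 = -771011/1096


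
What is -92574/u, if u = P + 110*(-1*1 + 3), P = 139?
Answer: -92574/359 ≈ -257.87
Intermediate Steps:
u = 359 (u = 139 + 110*(-1*1 + 3) = 139 + 110*(-1 + 3) = 139 + 110*2 = 139 + 220 = 359)
-92574/u = -92574/359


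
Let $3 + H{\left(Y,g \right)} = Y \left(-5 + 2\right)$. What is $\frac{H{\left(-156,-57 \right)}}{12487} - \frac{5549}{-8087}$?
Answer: $\frac{73050818}{100982369} \approx 0.7234$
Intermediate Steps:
$H{\left(Y,g \right)} = -3 - 3 Y$ ($H{\left(Y,g \right)} = -3 + Y \left(-5 + 2\right) = -3 + Y \left(-3\right) = -3 - 3 Y$)
$\frac{H{\left(-156,-57 \right)}}{12487} - \frac{5549}{-8087} = \frac{-3 - -468}{12487} - \frac{5549}{-8087} = \left(-3 + 468\right) \frac{1}{12487} - - \frac{5549}{8087} = 465 \cdot \frac{1}{12487} + \frac{5549}{8087} = \frac{465}{12487} + \frac{5549}{8087} = \frac{73050818}{100982369}$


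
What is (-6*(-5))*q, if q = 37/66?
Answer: 185/11 ≈ 16.818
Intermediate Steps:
q = 37/66 (q = 37*(1/66) = 37/66 ≈ 0.56061)
(-6*(-5))*q = -6*(-5)*(37/66) = 30*(37/66) = 185/11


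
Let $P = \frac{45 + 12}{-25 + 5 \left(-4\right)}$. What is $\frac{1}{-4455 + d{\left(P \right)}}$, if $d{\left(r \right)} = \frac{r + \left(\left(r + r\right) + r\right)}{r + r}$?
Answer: $- \frac{1}{4453} \approx -0.00022457$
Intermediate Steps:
$P = - \frac{19}{15}$ ($P = \frac{57}{-25 - 20} = \frac{57}{-45} = 57 \left(- \frac{1}{45}\right) = - \frac{19}{15} \approx -1.2667$)
$d{\left(r \right)} = 2$ ($d{\left(r \right)} = \frac{r + \left(2 r + r\right)}{2 r} = \left(r + 3 r\right) \frac{1}{2 r} = 4 r \frac{1}{2 r} = 2$)
$\frac{1}{-4455 + d{\left(P \right)}} = \frac{1}{-4455 + 2} = \frac{1}{-4453} = - \frac{1}{4453}$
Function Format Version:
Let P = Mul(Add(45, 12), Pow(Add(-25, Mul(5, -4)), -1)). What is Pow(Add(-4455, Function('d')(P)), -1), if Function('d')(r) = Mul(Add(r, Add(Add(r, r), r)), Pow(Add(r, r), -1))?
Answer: Rational(-1, 4453) ≈ -0.00022457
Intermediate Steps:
P = Rational(-19, 15) (P = Mul(57, Pow(Add(-25, -20), -1)) = Mul(57, Pow(-45, -1)) = Mul(57, Rational(-1, 45)) = Rational(-19, 15) ≈ -1.2667)
Function('d')(r) = 2 (Function('d')(r) = Mul(Add(r, Add(Mul(2, r), r)), Pow(Mul(2, r), -1)) = Mul(Add(r, Mul(3, r)), Mul(Rational(1, 2), Pow(r, -1))) = Mul(Mul(4, r), Mul(Rational(1, 2), Pow(r, -1))) = 2)
Pow(Add(-4455, Function('d')(P)), -1) = Pow(Add(-4455, 2), -1) = Pow(-4453, -1) = Rational(-1, 4453)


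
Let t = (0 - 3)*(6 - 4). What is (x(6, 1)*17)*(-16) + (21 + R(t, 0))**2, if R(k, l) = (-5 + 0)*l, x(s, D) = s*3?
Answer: -4455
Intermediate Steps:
x(s, D) = 3*s
t = -6 (t = -3*2 = -6)
R(k, l) = -5*l
(x(6, 1)*17)*(-16) + (21 + R(t, 0))**2 = ((3*6)*17)*(-16) + (21 - 5*0)**2 = (18*17)*(-16) + (21 + 0)**2 = 306*(-16) + 21**2 = -4896 + 441 = -4455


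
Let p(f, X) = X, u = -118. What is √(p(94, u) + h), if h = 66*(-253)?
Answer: 4*I*√1051 ≈ 129.68*I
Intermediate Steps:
h = -16698
√(p(94, u) + h) = √(-118 - 16698) = √(-16816) = 4*I*√1051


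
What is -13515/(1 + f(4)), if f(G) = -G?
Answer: 4505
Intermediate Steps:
-13515/(1 + f(4)) = -13515/(1 - 1*4) = -13515/(1 - 4) = -13515/(-3) = -13515*(-⅓) = 4505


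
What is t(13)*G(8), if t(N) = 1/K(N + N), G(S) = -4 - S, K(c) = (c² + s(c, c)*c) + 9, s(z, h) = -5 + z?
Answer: -12/1231 ≈ -0.0097482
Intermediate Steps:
K(c) = 9 + c² + c*(-5 + c) (K(c) = (c² + (-5 + c)*c) + 9 = (c² + c*(-5 + c)) + 9 = 9 + c² + c*(-5 + c))
t(N) = 1/(9 + 4*N² + 2*N*(-5 + 2*N)) (t(N) = 1/(9 + (N + N)² + (N + N)*(-5 + (N + N))) = 1/(9 + (2*N)² + (2*N)*(-5 + 2*N)) = 1/(9 + 4*N² + 2*N*(-5 + 2*N)))
t(13)*G(8) = (-4 - 1*8)/(9 - 10*13 + 8*13²) = (-4 - 8)/(9 - 130 + 8*169) = -12/(9 - 130 + 1352) = -12/1231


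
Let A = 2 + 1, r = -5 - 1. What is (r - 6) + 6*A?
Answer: 6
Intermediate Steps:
r = -6
A = 3
(r - 6) + 6*A = (-6 - 6) + 6*3 = -12 + 18 = 6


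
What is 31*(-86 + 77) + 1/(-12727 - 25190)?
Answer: -10578844/37917 ≈ -279.00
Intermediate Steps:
31*(-86 + 77) + 1/(-12727 - 25190) = 31*(-9) + 1/(-37917) = -279 - 1/37917 = -10578844/37917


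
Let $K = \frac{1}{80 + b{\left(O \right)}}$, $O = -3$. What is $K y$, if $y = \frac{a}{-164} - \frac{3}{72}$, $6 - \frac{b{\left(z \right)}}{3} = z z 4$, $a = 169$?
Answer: $\frac{211}{1968} \approx 0.10722$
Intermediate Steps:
$b{\left(z \right)} = 18 - 12 z^{2}$ ($b{\left(z \right)} = 18 - 3 z z 4 = 18 - 3 z^{2} \cdot 4 = 18 - 3 \cdot 4 z^{2} = 18 - 12 z^{2}$)
$y = - \frac{1055}{984}$ ($y = \frac{169}{-164} - \frac{3}{72} = 169 \left(- \frac{1}{164}\right) - \frac{1}{24} = - \frac{169}{164} - \frac{1}{24} = - \frac{1055}{984} \approx -1.0722$)
$K = - \frac{1}{10}$ ($K = \frac{1}{80 + \left(18 - 12 \left(-3\right)^{2}\right)} = \frac{1}{80 + \left(18 - 108\right)} = \frac{1}{80 - 90} = \frac{1}{-10} = - \frac{1}{10} \approx -0.1$)
$K y = \left(- \frac{1}{10}\right) \left(- \frac{1055}{984}\right) = \frac{211}{1968}$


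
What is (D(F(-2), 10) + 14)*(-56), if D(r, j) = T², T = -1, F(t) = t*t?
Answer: -840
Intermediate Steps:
F(t) = t²
D(r, j) = 1 (D(r, j) = (-1)² = 1)
(D(F(-2), 10) + 14)*(-56) = (1 + 14)*(-56) = 15*(-56) = -840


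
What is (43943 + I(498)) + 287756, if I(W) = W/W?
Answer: 331700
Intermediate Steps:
I(W) = 1
(43943 + I(498)) + 287756 = (43943 + 1) + 287756 = 43944 + 287756 = 331700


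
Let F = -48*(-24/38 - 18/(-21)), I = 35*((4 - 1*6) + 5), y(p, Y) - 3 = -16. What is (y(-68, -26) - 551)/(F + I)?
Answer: -25004/4175 ≈ -5.9890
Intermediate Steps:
y(p, Y) = -13 (y(p, Y) = 3 - 16 = -13)
I = 105 (I = 35*((4 - 6) + 5) = 35*(-2 + 5) = 35*3 = 105)
F = -1440/133 (F = -48*(-24*1/38 - 18*(-1/21)) = -48*(-12/19 + 6/7) = -48*30/133 = -1440/133 ≈ -10.827)
(y(-68, -26) - 551)/(F + I) = (-13 - 551)/(-1440/133 + 105) = -564/12525/133 = -564*133/12525 = -25004/4175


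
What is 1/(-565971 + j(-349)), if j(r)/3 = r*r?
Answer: -1/200568 ≈ -4.9858e-6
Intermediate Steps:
j(r) = 3*r**2 (j(r) = 3*(r*r) = 3*r**2)
1/(-565971 + j(-349)) = 1/(-565971 + 3*(-349)**2) = 1/(-565971 + 3*121801) = 1/(-565971 + 365403) = 1/(-200568) = -1/200568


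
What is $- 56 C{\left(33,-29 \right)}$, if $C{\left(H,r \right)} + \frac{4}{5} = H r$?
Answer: $\frac{268184}{5} \approx 53637.0$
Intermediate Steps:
$C{\left(H,r \right)} = - \frac{4}{5} + H r$
$- 56 C{\left(33,-29 \right)} = - 56 \left(- \frac{4}{5} + 33 \left(-29\right)\right) = - 56 \left(- \frac{4}{5} - 957\right) = \left(-56\right) \left(- \frac{4789}{5}\right) = \frac{268184}{5}$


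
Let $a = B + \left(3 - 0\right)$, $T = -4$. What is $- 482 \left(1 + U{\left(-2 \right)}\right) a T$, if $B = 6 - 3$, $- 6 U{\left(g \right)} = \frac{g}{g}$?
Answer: $9640$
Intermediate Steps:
$U{\left(g \right)} = - \frac{1}{6}$ ($U{\left(g \right)} = - \frac{g \frac{1}{g}}{6} = \left(- \frac{1}{6}\right) 1 = - \frac{1}{6}$)
$B = 3$ ($B = 6 - 3 = 3$)
$a = 6$ ($a = 3 + \left(3 - 0\right) = 3 + \left(3 + 0\right) = 3 + 3 = 6$)
$- 482 \left(1 + U{\left(-2 \right)}\right) a T = - 482 \left(1 - \frac{1}{6}\right) 6 \left(-4\right) = - 482 \cdot \frac{5}{6} \cdot 6 \left(-4\right) = - 482 \cdot 5 \left(-4\right) = \left(-482\right) \left(-20\right) = 9640$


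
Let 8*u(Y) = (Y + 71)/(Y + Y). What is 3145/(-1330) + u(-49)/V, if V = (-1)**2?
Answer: -17821/7448 ≈ -2.3927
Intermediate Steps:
u(Y) = (71 + Y)/(16*Y) (u(Y) = ((Y + 71)/(Y + Y))/8 = ((71 + Y)/((2*Y)))/8 = ((71 + Y)*(1/(2*Y)))/8 = ((71 + Y)/(2*Y))/8 = (71 + Y)/(16*Y))
V = 1
3145/(-1330) + u(-49)/V = 3145/(-1330) + ((1/16)*(71 - 49)/(-49))/1 = 3145*(-1/1330) + ((1/16)*(-1/49)*22)*1 = -629/266 - 11/392*1 = -629/266 - 11/392 = -17821/7448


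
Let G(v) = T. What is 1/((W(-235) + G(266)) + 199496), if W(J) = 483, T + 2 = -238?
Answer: 1/199739 ≈ 5.0065e-6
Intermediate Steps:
T = -240 (T = -2 - 238 = -240)
G(v) = -240
1/((W(-235) + G(266)) + 199496) = 1/((483 - 240) + 199496) = 1/(243 + 199496) = 1/199739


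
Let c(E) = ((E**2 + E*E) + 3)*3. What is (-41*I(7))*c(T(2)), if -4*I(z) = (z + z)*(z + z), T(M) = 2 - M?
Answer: 18081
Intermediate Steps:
I(z) = -z**2 (I(z) = -(z + z)*(z + z)/4 = -2*z*2*z/4 = -z**2)
c(E) = 9 + 6*E**2 (c(E) = ((E**2 + E**2) + 3)*3 = (2*E**2 + 3)*3 = (3 + 2*E**2)*3 = 9 + 6*E**2)
(-41*I(7))*c(T(2)) = (-(-41)*7**2)*(9 + 6*(2 - 1*2)**2) = (-(-41)*49)*(9 + 6*(2 - 2)**2) = (-41*(-49))*(9 + 6*0**2) = 2009*(9 + 6*0) = 2009*(9 + 0) = 2009*9 = 18081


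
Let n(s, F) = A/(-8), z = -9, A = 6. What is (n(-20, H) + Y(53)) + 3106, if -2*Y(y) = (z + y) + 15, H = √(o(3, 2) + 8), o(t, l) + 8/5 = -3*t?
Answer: 12303/4 ≈ 3075.8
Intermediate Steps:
o(t, l) = -8/5 - 3*t
H = I*√65/5 (H = √((-8/5 - 3*3) + 8) = √((-8/5 - 9) + 8) = √(-53/5 + 8) = √(-13/5) = I*√65/5 ≈ 1.6125*I)
Y(y) = -3 - y/2 (Y(y) = -((-9 + y) + 15)/2 = -(6 + y)/2 = -3 - y/2)
n(s, F) = -¾ (n(s, F) = 6/(-8) = 6*(-⅛) = -¾)
(n(-20, H) + Y(53)) + 3106 = (-¾ + (-3 - ½*53)) + 3106 = (-¾ + (-3 - 53/2)) + 3106 = (-¾ - 59/2) + 3106 = -121/4 + 3106 = 12303/4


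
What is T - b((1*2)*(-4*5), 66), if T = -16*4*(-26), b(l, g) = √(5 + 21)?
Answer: 1664 - √26 ≈ 1658.9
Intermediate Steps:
b(l, g) = √26
T = 1664 (T = -64*(-26) = 1664)
T - b((1*2)*(-4*5), 66) = 1664 - √26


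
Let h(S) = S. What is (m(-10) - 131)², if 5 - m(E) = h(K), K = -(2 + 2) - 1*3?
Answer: 14161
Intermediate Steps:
K = -7 (K = -1*4 - 3 = -4 - 3 = -7)
m(E) = 12 (m(E) = 5 - 1*(-7) = 5 + 7 = 12)
(m(-10) - 131)² = (12 - 131)² = (-119)² = 14161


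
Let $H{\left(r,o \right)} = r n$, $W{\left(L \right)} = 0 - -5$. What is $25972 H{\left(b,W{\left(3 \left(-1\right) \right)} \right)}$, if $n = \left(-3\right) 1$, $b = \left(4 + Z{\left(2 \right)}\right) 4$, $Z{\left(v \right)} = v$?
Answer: $-1869984$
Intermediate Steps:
$W{\left(L \right)} = 5$ ($W{\left(L \right)} = 0 + 5 = 5$)
$b = 24$ ($b = \left(4 + 2\right) 4 = 6 \cdot 4 = 24$)
$n = -3$
$H{\left(r,o \right)} = - 3 r$ ($H{\left(r,o \right)} = r \left(-3\right) = - 3 r$)
$25972 H{\left(b,W{\left(3 \left(-1\right) \right)} \right)} = 25972 \left(\left(-3\right) 24\right) = 25972 \left(-72\right) = -1869984$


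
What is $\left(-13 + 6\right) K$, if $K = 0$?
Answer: $0$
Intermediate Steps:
$\left(-13 + 6\right) K = \left(-13 + 6\right) 0 = \left(-7\right) 0 = 0$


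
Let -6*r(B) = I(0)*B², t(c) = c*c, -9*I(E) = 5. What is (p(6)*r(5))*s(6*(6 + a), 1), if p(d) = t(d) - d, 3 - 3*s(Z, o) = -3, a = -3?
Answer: 1250/9 ≈ 138.89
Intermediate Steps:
I(E) = -5/9 (I(E) = -⅑*5 = -5/9)
s(Z, o) = 2 (s(Z, o) = 1 - ⅓*(-3) = 1 + 1 = 2)
t(c) = c²
r(B) = 5*B²/54 (r(B) = -(-5)*B²/54 = 5*B²/54)
p(d) = d² - d
(p(6)*r(5))*s(6*(6 + a), 1) = ((6*(-1 + 6))*((5/54)*5²))*2 = ((6*5)*((5/54)*25))*2 = (30*(125/54))*2 = (625/9)*2 = 1250/9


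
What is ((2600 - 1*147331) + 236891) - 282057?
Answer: -189897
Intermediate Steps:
((2600 - 1*147331) + 236891) - 282057 = ((2600 - 147331) + 236891) - 282057 = (-144731 + 236891) - 282057 = 92160 - 282057 = -189897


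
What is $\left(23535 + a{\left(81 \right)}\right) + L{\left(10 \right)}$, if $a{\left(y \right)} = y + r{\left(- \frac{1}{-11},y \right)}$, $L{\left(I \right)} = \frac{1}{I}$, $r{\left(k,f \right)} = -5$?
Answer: $\frac{236111}{10} \approx 23611.0$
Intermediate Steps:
$a{\left(y \right)} = -5 + y$ ($a{\left(y \right)} = y - 5 = -5 + y$)
$\left(23535 + a{\left(81 \right)}\right) + L{\left(10 \right)} = \left(23535 + \left(-5 + 81\right)\right) + \frac{1}{10} = \left(23535 + 76\right) + \frac{1}{10} = 23611 + \frac{1}{10} = \frac{236111}{10}$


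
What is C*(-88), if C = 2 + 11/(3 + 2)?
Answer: -1848/5 ≈ -369.60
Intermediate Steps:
C = 21/5 (C = 2 + 11/5 = 21/5 ≈ 4.2000)
C*(-88) = (21/5)*(-88) = -1848/5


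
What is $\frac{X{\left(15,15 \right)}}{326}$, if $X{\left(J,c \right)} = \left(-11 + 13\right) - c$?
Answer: $- \frac{13}{326} \approx -0.039877$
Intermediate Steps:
$X{\left(J,c \right)} = 2 - c$
$\frac{X{\left(15,15 \right)}}{326} = \frac{2 - 15}{326} = \left(2 - 15\right) \frac{1}{326} = \left(-13\right) \frac{1}{326} = - \frac{13}{326}$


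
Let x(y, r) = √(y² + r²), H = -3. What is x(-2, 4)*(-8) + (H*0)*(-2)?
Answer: -16*√5 ≈ -35.777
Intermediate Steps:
x(y, r) = √(r² + y²)
x(-2, 4)*(-8) + (H*0)*(-2) = √(4² + (-2)²)*(-8) - 3*0*(-2) = √(16 + 4)*(-8) + 0*(-2) = √20*(-8) + 0 = (2*√5)*(-8) + 0 = -16*√5 + 0 = -16*√5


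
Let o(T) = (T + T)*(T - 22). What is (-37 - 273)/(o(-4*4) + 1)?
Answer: -310/1217 ≈ -0.25472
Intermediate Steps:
o(T) = 2*T*(-22 + T) (o(T) = (2*T)*(-22 + T) = 2*T*(-22 + T))
(-37 - 273)/(o(-4*4) + 1) = (-37 - 273)/(2*(-4*4)*(-22 - 4*4) + 1) = -310/(2*(-16)*(-22 - 16) + 1) = -310/(2*(-16)*(-38) + 1) = -310/(1216 + 1) = -310/1217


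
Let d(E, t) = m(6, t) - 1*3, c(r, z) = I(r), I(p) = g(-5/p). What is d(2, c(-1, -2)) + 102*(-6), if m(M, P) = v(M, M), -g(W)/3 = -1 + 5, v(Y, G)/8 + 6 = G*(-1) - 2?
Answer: -727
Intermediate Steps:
v(Y, G) = -64 - 8*G (v(Y, G) = -48 + 8*(G*(-1) - 2) = -48 + 8*(-G - 2) = -48 + 8*(-2 - G) = -48 + (-16 - 8*G) = -64 - 8*G)
g(W) = -12 (g(W) = -3*(-1 + 5) = -3*4 = -12)
I(p) = -12
m(M, P) = -64 - 8*M
c(r, z) = -12
d(E, t) = -115 (d(E, t) = (-64 - 8*6) - 1*3 = (-64 - 48) - 3 = -112 - 3 = -115)
d(2, c(-1, -2)) + 102*(-6) = -115 + 102*(-6) = -115 - 612 = -727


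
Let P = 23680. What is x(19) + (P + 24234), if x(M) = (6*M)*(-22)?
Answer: 45406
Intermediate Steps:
x(M) = -132*M
x(19) + (P + 24234) = -132*19 + (23680 + 24234) = -2508 + 47914 = 45406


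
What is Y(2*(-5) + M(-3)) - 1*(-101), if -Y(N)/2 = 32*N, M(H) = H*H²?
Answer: 2469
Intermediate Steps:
M(H) = H³
Y(N) = -64*N
Y(2*(-5) + M(-3)) - 1*(-101) = -64*(2*(-5) + (-3)³) - 1*(-101) = -64*(-10 - 27) + 101 = -64*(-37) + 101 = 2368 + 101 = 2469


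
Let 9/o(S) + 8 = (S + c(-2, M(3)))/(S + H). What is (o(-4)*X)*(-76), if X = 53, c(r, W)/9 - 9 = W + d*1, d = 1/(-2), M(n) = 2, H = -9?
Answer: 942552/389 ≈ 2423.0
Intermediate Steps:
d = -½ ≈ -0.50000
c(r, W) = 153/2 + 9*W (c(r, W) = 81 + 9*(W - ½*1) = 81 + 9*(W - ½) = 81 + 9*(-½ + W) = 81 + (-9/2 + 9*W) = 153/2 + 9*W)
o(S) = 9/(-8 + (189/2 + S)/(-9 + S)) (o(S) = 9/(-8 + (S + (153/2 + 9*2))/(S - 9)) = 9/(-8 + (S + (153/2 + 18))/(-9 + S)) = 9/(-8 + (S + 189/2)/(-9 + S)) = 9/(-8 + (189/2 + S)/(-9 + S)))
(o(-4)*X)*(-76) = ((18*(9 - 1*(-4))/(-333 + 14*(-4)))*53)*(-76) = ((18*(9 + 4)/(-333 - 56))*53)*(-76) = ((18*13/(-389))*53)*(-76) = ((18*(-1/389)*13)*53)*(-76) = -234/389*53*(-76) = -12402/389*(-76) = 942552/389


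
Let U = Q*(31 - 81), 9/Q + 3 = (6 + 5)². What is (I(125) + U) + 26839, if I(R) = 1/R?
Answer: 197909559/7375 ≈ 26835.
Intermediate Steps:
Q = 9/118 (Q = 9/(-3 + (6 + 5)²) = 9/(-3 + 11²) = 9/(-3 + 121) = 9/118 ≈ 0.076271)
U = -225/59 (U = 9*(31 - 81)/118 = (9/118)*(-50) = -225/59 ≈ -3.8136)
(I(125) + U) + 26839 = (1/125 - 225/59) + 26839 = -28066/7375 + 26839 = 197909559/7375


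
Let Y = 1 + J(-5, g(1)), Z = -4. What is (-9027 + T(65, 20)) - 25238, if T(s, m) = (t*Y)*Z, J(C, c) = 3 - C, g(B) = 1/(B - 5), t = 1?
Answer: -34301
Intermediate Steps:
g(B) = 1/(-5 + B)
Y = 9 (Y = 1 + (3 - 1*(-5)) = 1 + (3 + 5) = 1 + 8 = 9)
T(s, m) = -36 (T(s, m) = (1*9)*(-4) = 9*(-4) = -36)
(-9027 + T(65, 20)) - 25238 = (-9027 - 36) - 25238 = -9063 - 25238 = -34301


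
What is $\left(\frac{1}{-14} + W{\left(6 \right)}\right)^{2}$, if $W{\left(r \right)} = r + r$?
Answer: $\frac{27889}{196} \approx 142.29$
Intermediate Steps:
$W{\left(r \right)} = 2 r$
$\left(\frac{1}{-14} + W{\left(6 \right)}\right)^{2} = \left(\frac{1}{-14} + 2 \cdot 6\right)^{2} = \left(- \frac{1}{14} + 12\right)^{2} = \left(\frac{167}{14}\right)^{2} = \frac{27889}{196}$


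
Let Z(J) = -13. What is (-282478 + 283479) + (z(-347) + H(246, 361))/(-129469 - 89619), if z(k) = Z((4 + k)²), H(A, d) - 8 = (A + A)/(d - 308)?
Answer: 11623275437/11611664 ≈ 1001.0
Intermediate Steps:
H(A, d) = 8 + 2*A/(-308 + d) (H(A, d) = 8 + (A + A)/(d - 308) = 8 + (2*A)/(-308 + d) = 8 + 2*A/(-308 + d))
z(k) = -13
(-282478 + 283479) + (z(-347) + H(246, 361))/(-129469 - 89619) = (-282478 + 283479) + (-13 + 2*(-1232 + 246 + 4*361)/(-308 + 361))/(-129469 - 89619) = 1001 + (-13 + 2*(-1232 + 246 + 1444)/53)/(-219088) = 1001 + (-13 + 2*(1/53)*458)*(-1/219088) = 1001 + (-13 + 916/53)*(-1/219088) = 1001 + (227/53)*(-1/219088) = 1001 - 227/11611664 = 11623275437/11611664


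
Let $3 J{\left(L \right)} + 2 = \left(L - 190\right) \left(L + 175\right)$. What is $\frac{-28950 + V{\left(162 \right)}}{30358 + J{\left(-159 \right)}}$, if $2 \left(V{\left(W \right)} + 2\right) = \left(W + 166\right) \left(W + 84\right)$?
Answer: $\frac{712}{1781} \approx 0.39978$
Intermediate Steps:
$V{\left(W \right)} = -2 + \frac{\left(84 + W\right) \left(166 + W\right)}{2}$ ($V{\left(W \right)} = -2 + \frac{\left(W + 166\right) \left(W + 84\right)}{2} = -2 + \frac{\left(166 + W\right) \left(84 + W\right)}{2} = -2 + \frac{\left(84 + W\right) \left(166 + W\right)}{2}$)
$J{\left(L \right)} = - \frac{2}{3} + \frac{\left(-190 + L\right) \left(175 + L\right)}{3}$ ($J{\left(L \right)} = - \frac{2}{3} + \frac{\left(L - 190\right) \left(L + 175\right)}{3} = - \frac{2}{3} + \frac{\left(-190 + L\right) \left(175 + L\right)}{3}$)
$\frac{-28950 + V{\left(162 \right)}}{30358 + J{\left(-159 \right)}} = \frac{-28950 + \left(6970 + \frac{162^{2}}{2} + 125 \cdot 162\right)}{30358 - \left(10289 - 8427\right)} = \frac{-28950 + \left(6970 + \frac{1}{2} \cdot 26244 + 20250\right)}{30358 + \left(-11084 + 795 + \frac{1}{3} \cdot 25281\right)} = \frac{-28950 + \left(6970 + 13122 + 20250\right)}{30358 + \left(-11084 + 795 + 8427\right)} = \frac{-28950 + 40342}{30358 - 1862} = \frac{11392}{28496} = 11392 \cdot \frac{1}{28496} = \frac{712}{1781}$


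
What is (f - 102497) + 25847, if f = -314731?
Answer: -391381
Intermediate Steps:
(f - 102497) + 25847 = (-314731 - 102497) + 25847 = -417228 + 25847 = -391381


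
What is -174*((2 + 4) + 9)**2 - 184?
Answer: -39334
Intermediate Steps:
-174*((2 + 4) + 9)**2 - 184 = -174*(6 + 9)**2 - 184 = -174*15**2 - 184 = -174*225 - 184 = -39150 - 184 = -39334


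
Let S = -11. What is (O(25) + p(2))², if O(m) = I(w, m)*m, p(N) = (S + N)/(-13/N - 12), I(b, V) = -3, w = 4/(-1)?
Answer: 7601049/1369 ≈ 5552.3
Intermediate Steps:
w = -4 (w = 4*(-1) = -4)
p(N) = (-11 + N)/(-12 - 13/N) (p(N) = (-11 + N)/(-13/N - 12) = (-11 + N)/(-12 - 13/N))
O(m) = -3*m
(O(25) + p(2))² = (-3*25 + 2*(11 - 1*2)/(13 + 12*2))² = (-75 + 2*(11 - 2)/(13 + 24))² = (-75 + 2*9/37)² = (-75 + 2*(1/37)*9)² = (-75 + 18/37)² = (-2757/37)² = 7601049/1369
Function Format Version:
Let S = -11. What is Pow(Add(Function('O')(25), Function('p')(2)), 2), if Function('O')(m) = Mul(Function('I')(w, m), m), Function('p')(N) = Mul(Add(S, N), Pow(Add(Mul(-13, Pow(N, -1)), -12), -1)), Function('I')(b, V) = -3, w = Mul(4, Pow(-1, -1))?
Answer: Rational(7601049, 1369) ≈ 5552.3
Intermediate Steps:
w = -4 (w = Mul(4, -1) = -4)
Function('p')(N) = Mul(Pow(Add(-12, Mul(-13, Pow(N, -1))), -1), Add(-11, N)) (Function('p')(N) = Mul(Add(-11, N), Pow(Add(Mul(-13, Pow(N, -1)), -12), -1)) = Mul(Add(-11, N), Pow(Add(-12, Mul(-13, Pow(N, -1))), -1)) = Mul(Pow(Add(-12, Mul(-13, Pow(N, -1))), -1), Add(-11, N)))
Function('O')(m) = Mul(-3, m)
Pow(Add(Function('O')(25), Function('p')(2)), 2) = Pow(Add(Mul(-3, 25), Mul(2, Pow(Add(13, Mul(12, 2)), -1), Add(11, Mul(-1, 2)))), 2) = Pow(Add(-75, Mul(2, Pow(Add(13, 24), -1), Add(11, -2))), 2) = Pow(Add(-75, Mul(2, Pow(37, -1), 9)), 2) = Pow(Add(-75, Mul(2, Rational(1, 37), 9)), 2) = Pow(Add(-75, Rational(18, 37)), 2) = Pow(Rational(-2757, 37), 2) = Rational(7601049, 1369)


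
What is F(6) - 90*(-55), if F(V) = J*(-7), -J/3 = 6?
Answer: 5076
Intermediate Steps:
J = -18 (J = -3*6 = -18)
F(V) = 126 (F(V) = -18*(-7) = 126)
F(6) - 90*(-55) = 126 - 90*(-55) = 126 + 4950 = 5076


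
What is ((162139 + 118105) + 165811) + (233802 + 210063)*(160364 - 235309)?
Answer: -33265016370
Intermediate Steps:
((162139 + 118105) + 165811) + (233802 + 210063)*(160364 - 235309) = (280244 + 165811) + 443865*(-74945) = 446055 - 33265462425 = -33265016370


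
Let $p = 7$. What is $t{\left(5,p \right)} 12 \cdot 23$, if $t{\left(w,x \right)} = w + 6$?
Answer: $3036$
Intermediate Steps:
$t{\left(w,x \right)} = 6 + w$
$t{\left(5,p \right)} 12 \cdot 23 = \left(6 + 5\right) 12 \cdot 23 = 11 \cdot 12 \cdot 23 = 132 \cdot 23 = 3036$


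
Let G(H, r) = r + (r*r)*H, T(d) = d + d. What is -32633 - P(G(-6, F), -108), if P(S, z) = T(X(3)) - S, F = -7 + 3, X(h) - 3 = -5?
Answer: -32729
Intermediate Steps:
X(h) = -2 (X(h) = 3 - 5 = -2)
T(d) = 2*d
F = -4
G(H, r) = r + H*r**2 (G(H, r) = r + r**2*H = r + H*r**2)
P(S, z) = -4 - S (P(S, z) = 2*(-2) - S = -4 - S)
-32633 - P(G(-6, F), -108) = -32633 - (-4 - (-4)*(1 - 6*(-4))) = -32633 - (-4 - (-4)*(1 + 24)) = -32633 - (-4 - (-4)*25) = -32633 - (-4 - 1*(-100)) = -32633 - (-4 + 100) = -32633 - 1*96 = -32633 - 96 = -32729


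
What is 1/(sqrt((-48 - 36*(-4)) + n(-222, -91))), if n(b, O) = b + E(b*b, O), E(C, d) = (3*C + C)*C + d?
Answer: sqrt(9715650407)/9715650407 ≈ 1.0145e-5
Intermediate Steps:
E(C, d) = d + 4*C**2 (E(C, d) = (4*C)*C + d = 4*C**2 + d = d + 4*C**2)
n(b, O) = O + b + 4*b**4 (n(b, O) = b + (O + 4*(b*b)**2) = b + (O + 4*(b**2)**2) = b + (O + 4*b**4) = O + b + 4*b**4)
1/(sqrt((-48 - 36*(-4)) + n(-222, -91))) = 1/(sqrt((-48 - 36*(-4)) + (-91 - 222 + 4*(-222)**4))) = 1/(sqrt((-48 + 144) + (-91 - 222 + 4*2428912656))) = 1/(sqrt(96 + (-91 - 222 + 9715650624))) = 1/(sqrt(96 + 9715650311)) = 1/(sqrt(9715650407)) = sqrt(9715650407)/9715650407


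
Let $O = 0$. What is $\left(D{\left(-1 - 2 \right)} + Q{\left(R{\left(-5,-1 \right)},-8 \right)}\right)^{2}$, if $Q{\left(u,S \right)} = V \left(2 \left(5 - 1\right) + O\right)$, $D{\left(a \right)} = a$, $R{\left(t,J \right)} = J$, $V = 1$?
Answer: $25$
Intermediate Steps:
$Q{\left(u,S \right)} = 8$ ($Q{\left(u,S \right)} = 1 \left(2 \left(5 - 1\right) + 0\right) = 1 \left(2 \cdot 4 + 0\right) = 1 \left(8 + 0\right) = 1 \cdot 8 = 8$)
$\left(D{\left(-1 - 2 \right)} + Q{\left(R{\left(-5,-1 \right)},-8 \right)}\right)^{2} = \left(\left(-1 - 2\right) + 8\right)^{2} = \left(-3 + 8\right)^{2} = 5^{2} = 25$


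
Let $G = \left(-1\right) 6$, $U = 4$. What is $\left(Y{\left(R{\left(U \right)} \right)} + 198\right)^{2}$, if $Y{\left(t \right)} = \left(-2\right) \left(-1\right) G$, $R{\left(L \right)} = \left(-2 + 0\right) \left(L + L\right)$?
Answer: $34596$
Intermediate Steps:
$R{\left(L \right)} = - 4 L$ ($R{\left(L \right)} = - 2 \cdot 2 L = - 4 L$)
$G = -6$
$Y{\left(t \right)} = -12$ ($Y{\left(t \right)} = \left(-2\right) \left(-1\right) \left(-6\right) = 2 \left(-6\right) = -12$)
$\left(Y{\left(R{\left(U \right)} \right)} + 198\right)^{2} = \left(-12 + 198\right)^{2} = 186^{2} = 34596$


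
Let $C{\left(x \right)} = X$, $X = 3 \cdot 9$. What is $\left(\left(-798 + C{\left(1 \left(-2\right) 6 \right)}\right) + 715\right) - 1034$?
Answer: $-1090$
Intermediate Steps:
$X = 27$
$C{\left(x \right)} = 27$
$\left(\left(-798 + C{\left(1 \left(-2\right) 6 \right)}\right) + 715\right) - 1034 = \left(\left(-798 + 27\right) + 715\right) - 1034 = \left(-771 + 715\right) - 1034 = -56 - 1034 = -1090$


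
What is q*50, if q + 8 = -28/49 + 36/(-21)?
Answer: -3600/7 ≈ -514.29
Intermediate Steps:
q = -72/7 (q = -8 + (-28/49 + 36/(-21)) = -8 + (-28*1/49 + 36*(-1/21)) = -8 + (-4/7 - 12/7) = -8 - 16/7 = -72/7 ≈ -10.286)
q*50 = -72/7*50 = -3600/7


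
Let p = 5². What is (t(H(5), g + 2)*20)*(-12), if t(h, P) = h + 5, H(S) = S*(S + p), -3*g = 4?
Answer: -37200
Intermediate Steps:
g = -4/3 (g = -⅓*4 = -4/3 ≈ -1.3333)
p = 25
H(S) = S*(25 + S) (H(S) = S*(S + 25) = S*(25 + S))
t(h, P) = 5 + h
(t(H(5), g + 2)*20)*(-12) = ((5 + 5*(25 + 5))*20)*(-12) = ((5 + 5*30)*20)*(-12) = ((5 + 150)*20)*(-12) = (155*20)*(-12) = 3100*(-12) = -37200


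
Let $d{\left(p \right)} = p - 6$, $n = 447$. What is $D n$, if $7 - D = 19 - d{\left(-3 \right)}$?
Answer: $-9387$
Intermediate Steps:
$d{\left(p \right)} = -6 + p$ ($d{\left(p \right)} = p - 6 = -6 + p$)
$D = -21$ ($D = 7 - \left(19 - \left(-6 - 3\right)\right) = 7 - \left(19 - -9\right) = 7 - \left(19 + 9\right) = 7 - 28 = -21$)
$D n = \left(-21\right) 447 = -9387$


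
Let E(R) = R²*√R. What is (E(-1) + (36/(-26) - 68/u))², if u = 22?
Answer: 389151/20449 - 1280*I/143 ≈ 19.03 - 8.951*I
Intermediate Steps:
E(R) = R^(5/2)
(E(-1) + (36/(-26) - 68/u))² = ((-1)^(5/2) + (36/(-26) - 68/22))² = (I + (36*(-1/26) - 68*1/22))² = (I + (-18/13 - 34/11))² = (I - 640/143)² = (-640/143 + I)²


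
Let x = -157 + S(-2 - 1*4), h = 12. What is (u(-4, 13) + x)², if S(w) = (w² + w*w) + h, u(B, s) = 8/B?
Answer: 5625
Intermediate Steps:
S(w) = 12 + 2*w² (S(w) = (w² + w*w) + 12 = (w² + w²) + 12 = 2*w² + 12 = 12 + 2*w²)
x = -73 (x = -157 + (12 + 2*(-2 - 1*4)²) = -157 + (12 + 2*(-2 - 4)²) = -157 + (12 + 2*(-6)²) = -157 + (12 + 2*36) = -157 + (12 + 72) = -157 + 84 = -73)
(u(-4, 13) + x)² = (8/(-4) - 73)² = (8*(-¼) - 73)² = (-2 - 73)² = (-75)² = 5625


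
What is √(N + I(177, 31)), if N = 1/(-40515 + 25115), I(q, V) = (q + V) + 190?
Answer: √943896646/1540 ≈ 19.950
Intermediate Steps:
I(q, V) = 190 + V + q (I(q, V) = (V + q) + 190 = 190 + V + q)
N = -1/15400 (N = 1/(-15400) = -1/15400 ≈ -6.4935e-5)
√(N + I(177, 31)) = √(-1/15400 + (190 + 31 + 177)) = √(-1/15400 + 398) = √(6129199/15400) = √943896646/1540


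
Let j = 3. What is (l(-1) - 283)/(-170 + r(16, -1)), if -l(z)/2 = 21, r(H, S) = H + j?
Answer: 325/151 ≈ 2.1523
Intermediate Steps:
r(H, S) = 3 + H (r(H, S) = H + 3 = 3 + H)
l(z) = -42 (l(z) = -2*21 = -42)
(l(-1) - 283)/(-170 + r(16, -1)) = (-42 - 283)/(-170 + (3 + 16)) = -325/(-170 + 19) = -325/(-151) = -325*(-1/151) = 325/151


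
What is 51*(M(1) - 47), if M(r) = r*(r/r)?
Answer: -2346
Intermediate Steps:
M(r) = r (M(r) = r*1 = r)
51*(M(1) - 47) = 51*(1 - 47) = 51*(-46) = -2346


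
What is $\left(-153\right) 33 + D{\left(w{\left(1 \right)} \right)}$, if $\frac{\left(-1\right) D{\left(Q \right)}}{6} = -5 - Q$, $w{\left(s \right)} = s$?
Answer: $-5013$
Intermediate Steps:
$D{\left(Q \right)} = 30 + 6 Q$ ($D{\left(Q \right)} = - 6 \left(-5 - Q\right) = 30 + 6 Q$)
$\left(-153\right) 33 + D{\left(w{\left(1 \right)} \right)} = \left(-153\right) 33 + \left(30 + 6 \cdot 1\right) = -5049 + \left(30 + 6\right) = -5049 + 36 = -5013$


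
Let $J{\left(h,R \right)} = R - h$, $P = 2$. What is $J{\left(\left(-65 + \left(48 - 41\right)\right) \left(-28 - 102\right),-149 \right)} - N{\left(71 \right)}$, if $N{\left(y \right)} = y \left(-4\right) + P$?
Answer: $-7407$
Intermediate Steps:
$N{\left(y \right)} = 2 - 4 y$ ($N{\left(y \right)} = y \left(-4\right) + 2 = - 4 y + 2 = 2 - 4 y$)
$J{\left(\left(-65 + \left(48 - 41\right)\right) \left(-28 - 102\right),-149 \right)} - N{\left(71 \right)} = \left(-149 - \left(-65 + \left(48 - 41\right)\right) \left(-28 - 102\right)\right) - \left(2 - 284\right) = \left(-149 - \left(-65 + 7\right) \left(-130\right)\right) - \left(2 - 284\right) = \left(-149 - \left(-58\right) \left(-130\right)\right) - -282 = \left(-149 - 7540\right) + 282 = -7689 + 282 = -7407$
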